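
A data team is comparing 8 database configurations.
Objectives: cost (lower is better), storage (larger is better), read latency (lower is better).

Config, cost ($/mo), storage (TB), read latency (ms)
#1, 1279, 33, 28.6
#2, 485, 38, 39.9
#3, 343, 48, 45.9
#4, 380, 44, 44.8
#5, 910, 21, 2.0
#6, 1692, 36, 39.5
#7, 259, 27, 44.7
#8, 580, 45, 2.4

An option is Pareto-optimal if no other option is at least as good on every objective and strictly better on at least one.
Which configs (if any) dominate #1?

#8

#8: cost 580≤1279, storage 45≥33, read latency 2.4≤28.6 — dominates #1.
Others (#2, #3, #4, #5, #6, #7) are each worse than #1 on at least one objective.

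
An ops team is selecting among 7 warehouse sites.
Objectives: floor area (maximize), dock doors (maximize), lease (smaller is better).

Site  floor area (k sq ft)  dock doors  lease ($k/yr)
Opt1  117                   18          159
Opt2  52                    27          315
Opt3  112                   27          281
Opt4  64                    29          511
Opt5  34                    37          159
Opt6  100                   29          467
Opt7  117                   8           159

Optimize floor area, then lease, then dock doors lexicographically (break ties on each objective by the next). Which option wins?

First maximize floor area: best is 117, kept {Opt1, Opt7}.
Then minimize lease: best is 159, kept {Opt1, Opt7}.
Then maximize dock doors: best is 18, kept {Opt1}.

Opt1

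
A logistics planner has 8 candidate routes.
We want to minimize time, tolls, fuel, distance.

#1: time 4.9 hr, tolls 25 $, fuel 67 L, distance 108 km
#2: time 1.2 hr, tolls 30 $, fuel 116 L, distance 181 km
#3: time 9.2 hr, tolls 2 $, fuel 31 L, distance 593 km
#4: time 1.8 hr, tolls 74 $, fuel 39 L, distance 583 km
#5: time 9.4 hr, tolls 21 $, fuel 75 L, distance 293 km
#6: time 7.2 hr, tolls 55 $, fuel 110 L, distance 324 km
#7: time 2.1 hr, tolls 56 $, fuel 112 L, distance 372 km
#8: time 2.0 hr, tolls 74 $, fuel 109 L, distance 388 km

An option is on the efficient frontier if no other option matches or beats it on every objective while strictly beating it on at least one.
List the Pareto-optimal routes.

#1, #2, #3, #4, #5, #7, #8

#1: not dominated (best distance).
#2: not dominated (best time).
#3: not dominated (best tolls).
#4: not dominated.
#5: not dominated.
#6: dominated by #1 (time 4.9≤7.2, tolls 25≤55, fuel 67≤110, distance 108≤324).
#7: not dominated.
#8: not dominated.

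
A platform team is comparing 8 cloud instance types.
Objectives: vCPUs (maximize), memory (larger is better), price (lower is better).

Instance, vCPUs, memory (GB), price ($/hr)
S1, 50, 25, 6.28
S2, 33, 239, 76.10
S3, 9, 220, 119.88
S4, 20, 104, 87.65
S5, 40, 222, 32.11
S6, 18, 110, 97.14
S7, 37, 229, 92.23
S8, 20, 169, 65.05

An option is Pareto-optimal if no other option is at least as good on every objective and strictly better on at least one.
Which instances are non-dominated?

S1: not dominated (best vCPUs).
S2: not dominated (best memory).
S3: dominated by S2 (vCPUs 33≥9, memory 239≥220, price 76.10≤119.88).
S4: dominated by S2 (vCPUs 33≥20, memory 239≥104, price 76.10≤87.65).
S5: not dominated.
S6: dominated by S2 (vCPUs 33≥18, memory 239≥110, price 76.10≤97.14).
S7: not dominated.
S8: dominated by S5 (vCPUs 40≥20, memory 222≥169, price 32.11≤65.05).

S1, S2, S5, S7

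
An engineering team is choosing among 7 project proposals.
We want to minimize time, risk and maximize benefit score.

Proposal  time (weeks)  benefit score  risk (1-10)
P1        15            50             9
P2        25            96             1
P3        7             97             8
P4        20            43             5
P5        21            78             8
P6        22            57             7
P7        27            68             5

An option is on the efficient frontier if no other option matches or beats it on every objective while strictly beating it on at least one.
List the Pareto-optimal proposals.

P1: dominated by P3 (time 7≤15, benefit score 97≥50, risk 8≤9).
P2: not dominated (best risk).
P3: not dominated (best time).
P4: not dominated.
P5: dominated by P3 (time 7≤21, benefit score 97≥78, risk 8≤8).
P6: not dominated.
P7: dominated by P2 (time 25≤27, benefit score 96≥68, risk 1≤5).

P2, P3, P4, P6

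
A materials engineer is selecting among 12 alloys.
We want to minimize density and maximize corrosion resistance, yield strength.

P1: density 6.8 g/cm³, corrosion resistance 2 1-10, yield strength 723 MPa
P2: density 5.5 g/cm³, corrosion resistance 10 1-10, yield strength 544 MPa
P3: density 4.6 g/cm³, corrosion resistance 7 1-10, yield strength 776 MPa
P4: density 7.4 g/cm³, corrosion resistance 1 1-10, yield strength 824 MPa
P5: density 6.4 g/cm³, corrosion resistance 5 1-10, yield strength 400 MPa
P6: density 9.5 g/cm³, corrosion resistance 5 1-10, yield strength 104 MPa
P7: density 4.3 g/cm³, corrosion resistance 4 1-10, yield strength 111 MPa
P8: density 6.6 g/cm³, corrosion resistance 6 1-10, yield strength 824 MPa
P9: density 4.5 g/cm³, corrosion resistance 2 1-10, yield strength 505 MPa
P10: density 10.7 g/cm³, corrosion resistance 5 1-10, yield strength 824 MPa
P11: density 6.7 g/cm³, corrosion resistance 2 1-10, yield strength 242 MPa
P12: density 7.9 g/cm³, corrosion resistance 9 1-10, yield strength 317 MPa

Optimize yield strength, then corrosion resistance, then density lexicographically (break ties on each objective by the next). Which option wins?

P8

First maximize yield strength: best is 824, kept {P4, P8, P10}.
Then maximize corrosion resistance: best is 6, kept {P8}.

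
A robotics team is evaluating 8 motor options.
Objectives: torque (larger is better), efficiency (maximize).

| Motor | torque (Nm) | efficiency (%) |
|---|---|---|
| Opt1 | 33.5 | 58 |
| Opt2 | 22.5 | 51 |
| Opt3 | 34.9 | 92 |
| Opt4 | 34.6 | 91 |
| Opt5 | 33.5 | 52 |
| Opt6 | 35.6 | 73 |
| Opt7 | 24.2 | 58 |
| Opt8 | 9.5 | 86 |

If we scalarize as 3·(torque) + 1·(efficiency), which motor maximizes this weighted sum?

Opt1: 3·33.5 + 1·58 = 158.5
Opt2: 3·22.5 + 1·51 = 118.5
Opt3: 3·34.9 + 1·92 = 196.7
Opt4: 3·34.6 + 1·91 = 194.8
Opt5: 3·33.5 + 1·52 = 152.5
Opt6: 3·35.6 + 1·73 = 179.8
Opt7: 3·24.2 + 1·58 = 130.6
Opt8: 3·9.5 + 1·86 = 114.5
Highest: Opt3 at 196.7.

Opt3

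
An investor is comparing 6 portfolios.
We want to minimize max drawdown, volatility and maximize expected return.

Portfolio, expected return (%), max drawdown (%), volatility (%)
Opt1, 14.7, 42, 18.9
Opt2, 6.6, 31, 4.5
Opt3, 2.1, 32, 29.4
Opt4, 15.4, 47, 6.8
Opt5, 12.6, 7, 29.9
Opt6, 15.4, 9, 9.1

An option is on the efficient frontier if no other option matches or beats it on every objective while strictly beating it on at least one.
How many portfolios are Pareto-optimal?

Opt1: dominated by Opt6 (expected return 15.4≥14.7, max drawdown 9≤42, volatility 9.1≤18.9).
Opt2: not dominated (best volatility).
Opt3: dominated by Opt2 (expected return 6.6≥2.1, max drawdown 31≤32, volatility 4.5≤29.4).
Opt4: not dominated.
Opt5: not dominated (best max drawdown).
Opt6: not dominated.
Pareto-optimal: Opt2, Opt4, Opt5, Opt6 → 4.

4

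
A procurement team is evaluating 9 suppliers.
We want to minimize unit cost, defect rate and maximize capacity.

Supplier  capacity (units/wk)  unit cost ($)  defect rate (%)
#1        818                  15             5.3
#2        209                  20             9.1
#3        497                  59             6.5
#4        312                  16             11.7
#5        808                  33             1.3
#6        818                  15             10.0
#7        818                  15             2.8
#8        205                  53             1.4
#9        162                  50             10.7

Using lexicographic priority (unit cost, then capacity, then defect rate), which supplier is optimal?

#7

First minimize unit cost: best is 15, kept {#1, #6, #7}.
Then maximize capacity: best is 818, kept {#1, #6, #7}.
Then minimize defect rate: best is 2.8, kept {#7}.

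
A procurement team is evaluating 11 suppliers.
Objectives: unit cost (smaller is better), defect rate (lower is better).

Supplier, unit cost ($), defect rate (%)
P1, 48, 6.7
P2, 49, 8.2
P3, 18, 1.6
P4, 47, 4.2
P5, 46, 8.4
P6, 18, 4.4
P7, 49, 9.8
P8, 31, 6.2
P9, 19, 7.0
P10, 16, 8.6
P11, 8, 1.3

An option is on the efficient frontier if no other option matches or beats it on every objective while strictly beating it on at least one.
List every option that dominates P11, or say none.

none

P1: worse on unit cost (48 vs 8).
P2: worse on unit cost (49 vs 8).
P3: worse on unit cost (18 vs 8).
P4: worse on unit cost (47 vs 8).
P5: worse on unit cost (46 vs 8).
P6: worse on unit cost (18 vs 8).
P7: worse on unit cost (49 vs 8).
P8: worse on unit cost (31 vs 8).
P9: worse on unit cost (19 vs 8).
P10: worse on unit cost (16 vs 8).
No option dominates P11.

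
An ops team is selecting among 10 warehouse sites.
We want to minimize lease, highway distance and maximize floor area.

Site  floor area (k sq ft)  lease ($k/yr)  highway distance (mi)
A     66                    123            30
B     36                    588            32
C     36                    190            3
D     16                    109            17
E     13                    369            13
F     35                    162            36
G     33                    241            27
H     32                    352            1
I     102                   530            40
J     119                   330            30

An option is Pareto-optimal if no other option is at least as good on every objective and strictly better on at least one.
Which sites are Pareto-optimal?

A: not dominated.
B: dominated by A (floor area 66≥36, lease 123≤588, highway distance 30≤32).
C: not dominated.
D: not dominated (best lease).
E: dominated by C (floor area 36≥13, lease 190≤369, highway distance 3≤13).
F: dominated by A (floor area 66≥35, lease 123≤162, highway distance 30≤36).
G: dominated by C (floor area 36≥33, lease 190≤241, highway distance 3≤27).
H: not dominated (best highway distance).
I: dominated by J (floor area 119≥102, lease 330≤530, highway distance 30≤40).
J: not dominated (best floor area).

A, C, D, H, J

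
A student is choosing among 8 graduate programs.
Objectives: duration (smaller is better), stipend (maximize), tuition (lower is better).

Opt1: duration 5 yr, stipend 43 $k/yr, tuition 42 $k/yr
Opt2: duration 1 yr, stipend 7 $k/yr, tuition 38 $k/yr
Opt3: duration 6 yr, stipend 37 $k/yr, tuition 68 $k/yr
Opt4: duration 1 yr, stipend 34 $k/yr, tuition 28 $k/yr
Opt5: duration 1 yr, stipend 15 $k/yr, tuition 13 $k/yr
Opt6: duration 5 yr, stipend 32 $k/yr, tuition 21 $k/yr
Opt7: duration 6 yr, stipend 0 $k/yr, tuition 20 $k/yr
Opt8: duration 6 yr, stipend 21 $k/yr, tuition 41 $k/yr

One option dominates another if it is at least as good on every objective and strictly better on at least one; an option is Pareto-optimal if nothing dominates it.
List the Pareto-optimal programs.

Opt1, Opt4, Opt5, Opt6

Opt1: not dominated (best stipend).
Opt2: dominated by Opt4 (duration 1≤1, stipend 34≥7, tuition 28≤38).
Opt3: dominated by Opt1 (duration 5≤6, stipend 43≥37, tuition 42≤68).
Opt4: not dominated.
Opt5: not dominated (best tuition).
Opt6: not dominated.
Opt7: dominated by Opt5 (duration 1≤6, stipend 15≥0, tuition 13≤20).
Opt8: dominated by Opt4 (duration 1≤6, stipend 34≥21, tuition 28≤41).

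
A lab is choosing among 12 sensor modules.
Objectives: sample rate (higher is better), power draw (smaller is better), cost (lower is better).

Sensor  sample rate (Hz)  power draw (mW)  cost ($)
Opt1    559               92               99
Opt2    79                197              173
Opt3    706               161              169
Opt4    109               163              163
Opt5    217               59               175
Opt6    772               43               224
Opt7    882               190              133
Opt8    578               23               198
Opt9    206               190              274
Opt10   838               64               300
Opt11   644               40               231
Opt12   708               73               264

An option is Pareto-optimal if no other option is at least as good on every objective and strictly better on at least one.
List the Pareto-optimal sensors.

Opt1: not dominated (best cost).
Opt2: dominated by Opt1 (sample rate 559≥79, power draw 92≤197, cost 99≤173).
Opt3: not dominated.
Opt4: dominated by Opt1 (sample rate 559≥109, power draw 92≤163, cost 99≤163).
Opt5: not dominated.
Opt6: not dominated.
Opt7: not dominated (best sample rate).
Opt8: not dominated (best power draw).
Opt9: dominated by Opt1 (sample rate 559≥206, power draw 92≤190, cost 99≤274).
Opt10: not dominated.
Opt11: not dominated.
Opt12: dominated by Opt6 (sample rate 772≥708, power draw 43≤73, cost 224≤264).

Opt1, Opt3, Opt5, Opt6, Opt7, Opt8, Opt10, Opt11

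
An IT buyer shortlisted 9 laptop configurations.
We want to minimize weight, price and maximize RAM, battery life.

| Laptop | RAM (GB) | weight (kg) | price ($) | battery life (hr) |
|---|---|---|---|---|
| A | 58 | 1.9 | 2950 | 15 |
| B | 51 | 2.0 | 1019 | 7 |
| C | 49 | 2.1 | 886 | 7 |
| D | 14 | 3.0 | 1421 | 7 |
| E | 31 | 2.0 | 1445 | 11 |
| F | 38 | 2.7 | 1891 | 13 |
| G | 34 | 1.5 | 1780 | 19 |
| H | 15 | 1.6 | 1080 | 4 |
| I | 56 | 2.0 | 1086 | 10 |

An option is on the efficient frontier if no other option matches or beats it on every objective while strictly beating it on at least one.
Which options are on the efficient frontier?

A, B, C, E, F, G, H, I

A: not dominated (best RAM).
B: not dominated.
C: not dominated (best price).
D: dominated by B (RAM 51≥14, weight 2.0≤3.0, price 1019≤1421, battery life 7≥7).
E: not dominated.
F: not dominated.
G: not dominated (best weight).
H: not dominated.
I: not dominated.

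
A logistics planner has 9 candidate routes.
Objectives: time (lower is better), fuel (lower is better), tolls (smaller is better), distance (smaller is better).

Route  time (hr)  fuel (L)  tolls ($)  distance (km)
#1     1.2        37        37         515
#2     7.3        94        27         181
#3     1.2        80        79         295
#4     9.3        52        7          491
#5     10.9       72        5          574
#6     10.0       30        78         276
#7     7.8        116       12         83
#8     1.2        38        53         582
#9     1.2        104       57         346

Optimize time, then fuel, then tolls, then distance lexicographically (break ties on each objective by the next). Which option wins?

First minimize time: best is 1.2, kept {#1, #3, #8, #9}.
Then minimize fuel: best is 37, kept {#1}.

#1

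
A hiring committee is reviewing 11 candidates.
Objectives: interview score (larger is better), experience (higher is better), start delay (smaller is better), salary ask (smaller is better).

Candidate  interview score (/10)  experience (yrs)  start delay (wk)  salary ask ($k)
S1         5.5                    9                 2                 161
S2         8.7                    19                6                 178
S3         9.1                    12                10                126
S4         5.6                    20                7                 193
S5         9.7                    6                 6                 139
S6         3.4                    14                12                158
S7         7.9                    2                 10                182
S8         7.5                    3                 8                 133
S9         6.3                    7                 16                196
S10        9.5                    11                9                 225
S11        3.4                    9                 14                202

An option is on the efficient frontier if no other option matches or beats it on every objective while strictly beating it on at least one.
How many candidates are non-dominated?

8

S1: not dominated (best start delay).
S2: not dominated.
S3: not dominated (best salary ask).
S4: not dominated (best experience).
S5: not dominated (best interview score).
S6: not dominated.
S7: dominated by S2 (interview score 8.7≥7.9, experience 19≥2, start delay 6≤10, salary ask 178≤182).
S8: not dominated.
S9: dominated by S2 (interview score 8.7≥6.3, experience 19≥7, start delay 6≤16, salary ask 178≤196).
S10: not dominated.
S11: dominated by S1 (interview score 5.5≥3.4, experience 9≥9, start delay 2≤14, salary ask 161≤202).
Pareto-optimal: S1, S2, S3, S4, S5, S6, S8, S10 → 8.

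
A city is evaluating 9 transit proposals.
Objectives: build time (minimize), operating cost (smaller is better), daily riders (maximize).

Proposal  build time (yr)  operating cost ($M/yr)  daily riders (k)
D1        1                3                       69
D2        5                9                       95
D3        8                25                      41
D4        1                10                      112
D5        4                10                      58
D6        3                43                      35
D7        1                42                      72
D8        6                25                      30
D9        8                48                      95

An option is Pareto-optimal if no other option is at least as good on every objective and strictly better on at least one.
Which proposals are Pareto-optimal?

D1, D2, D4

D1: not dominated (best operating cost).
D2: not dominated.
D3: dominated by D1 (build time 1≤8, operating cost 3≤25, daily riders 69≥41).
D4: not dominated (best daily riders).
D5: dominated by D1 (build time 1≤4, operating cost 3≤10, daily riders 69≥58).
D6: dominated by D1 (build time 1≤3, operating cost 3≤43, daily riders 69≥35).
D7: dominated by D4 (build time 1≤1, operating cost 10≤42, daily riders 112≥72).
D8: dominated by D1 (build time 1≤6, operating cost 3≤25, daily riders 69≥30).
D9: dominated by D2 (build time 5≤8, operating cost 9≤48, daily riders 95≥95).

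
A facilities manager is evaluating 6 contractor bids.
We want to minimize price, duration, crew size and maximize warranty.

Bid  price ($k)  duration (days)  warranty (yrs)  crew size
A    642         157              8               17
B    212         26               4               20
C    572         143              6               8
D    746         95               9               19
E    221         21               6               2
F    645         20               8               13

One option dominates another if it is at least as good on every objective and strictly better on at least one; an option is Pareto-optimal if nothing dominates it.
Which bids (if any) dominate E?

A: worse on price (642 vs 221).
B: worse on duration (26 vs 21).
C: worse on price (572 vs 221).
D: worse on price (746 vs 221).
F: worse on price (645 vs 221).
No option dominates E.

none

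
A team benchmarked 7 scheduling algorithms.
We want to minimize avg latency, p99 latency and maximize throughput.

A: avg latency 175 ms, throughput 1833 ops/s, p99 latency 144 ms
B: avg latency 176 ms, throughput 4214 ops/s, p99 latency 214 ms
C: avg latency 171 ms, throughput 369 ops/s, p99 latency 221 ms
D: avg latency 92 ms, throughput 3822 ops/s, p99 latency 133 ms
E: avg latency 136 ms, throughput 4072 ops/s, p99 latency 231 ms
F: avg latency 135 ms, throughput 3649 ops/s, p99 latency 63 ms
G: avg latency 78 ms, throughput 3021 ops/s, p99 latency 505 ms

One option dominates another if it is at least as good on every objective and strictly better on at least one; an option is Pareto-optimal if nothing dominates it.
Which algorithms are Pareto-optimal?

B, D, E, F, G

A: dominated by D (avg latency 92≤175, throughput 3822≥1833, p99 latency 133≤144).
B: not dominated (best throughput).
C: dominated by D (avg latency 92≤171, throughput 3822≥369, p99 latency 133≤221).
D: not dominated.
E: not dominated.
F: not dominated (best p99 latency).
G: not dominated (best avg latency).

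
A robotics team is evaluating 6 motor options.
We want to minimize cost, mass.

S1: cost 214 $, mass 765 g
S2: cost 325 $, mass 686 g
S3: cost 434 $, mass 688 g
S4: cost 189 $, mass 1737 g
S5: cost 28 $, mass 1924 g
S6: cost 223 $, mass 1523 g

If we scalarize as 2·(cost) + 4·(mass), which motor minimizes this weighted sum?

S2

S1: 2·214 + 4·765 = 3488
S2: 2·325 + 4·686 = 3394
S3: 2·434 + 4·688 = 3620
S4: 2·189 + 4·1737 = 7326
S5: 2·28 + 4·1924 = 7752
S6: 2·223 + 4·1523 = 6538
Lowest: S2 at 3394.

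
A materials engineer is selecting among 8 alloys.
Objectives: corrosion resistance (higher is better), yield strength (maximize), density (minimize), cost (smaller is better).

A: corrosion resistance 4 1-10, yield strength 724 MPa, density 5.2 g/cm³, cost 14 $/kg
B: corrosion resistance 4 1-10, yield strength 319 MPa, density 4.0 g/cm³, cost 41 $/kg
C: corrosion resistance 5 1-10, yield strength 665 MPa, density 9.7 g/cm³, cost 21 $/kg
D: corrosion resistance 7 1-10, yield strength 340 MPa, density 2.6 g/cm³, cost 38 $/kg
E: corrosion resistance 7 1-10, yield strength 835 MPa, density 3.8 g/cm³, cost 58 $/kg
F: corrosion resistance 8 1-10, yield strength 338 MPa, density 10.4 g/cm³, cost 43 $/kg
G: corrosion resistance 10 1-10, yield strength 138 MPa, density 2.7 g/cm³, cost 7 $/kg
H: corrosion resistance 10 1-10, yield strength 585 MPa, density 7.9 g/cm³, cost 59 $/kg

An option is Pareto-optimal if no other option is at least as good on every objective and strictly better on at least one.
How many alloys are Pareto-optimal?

A: not dominated.
B: dominated by D (corrosion resistance 7≥4, yield strength 340≥319, density 2.6≤4.0, cost 38≤41).
C: not dominated.
D: not dominated (best density).
E: not dominated (best yield strength).
F: not dominated.
G: not dominated (best cost).
H: not dominated.
Pareto-optimal: A, C, D, E, F, G, H → 7.

7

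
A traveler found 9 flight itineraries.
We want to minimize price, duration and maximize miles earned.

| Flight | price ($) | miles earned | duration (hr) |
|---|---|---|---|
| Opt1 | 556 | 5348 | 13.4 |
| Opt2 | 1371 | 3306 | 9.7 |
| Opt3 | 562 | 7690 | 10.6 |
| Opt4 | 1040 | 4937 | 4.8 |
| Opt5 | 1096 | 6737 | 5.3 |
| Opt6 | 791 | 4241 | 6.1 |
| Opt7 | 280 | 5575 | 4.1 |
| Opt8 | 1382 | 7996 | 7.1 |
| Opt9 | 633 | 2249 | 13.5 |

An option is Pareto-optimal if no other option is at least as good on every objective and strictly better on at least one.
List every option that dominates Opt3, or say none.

Opt1: worse on miles earned (5348 vs 7690).
Opt2: worse on price (1371 vs 562).
Opt4: worse on price (1040 vs 562).
Opt5: worse on price (1096 vs 562).
Opt6: worse on price (791 vs 562).
Opt7: worse on miles earned (5575 vs 7690).
Opt8: worse on price (1382 vs 562).
Opt9: worse on price (633 vs 562).
No option dominates Opt3.

none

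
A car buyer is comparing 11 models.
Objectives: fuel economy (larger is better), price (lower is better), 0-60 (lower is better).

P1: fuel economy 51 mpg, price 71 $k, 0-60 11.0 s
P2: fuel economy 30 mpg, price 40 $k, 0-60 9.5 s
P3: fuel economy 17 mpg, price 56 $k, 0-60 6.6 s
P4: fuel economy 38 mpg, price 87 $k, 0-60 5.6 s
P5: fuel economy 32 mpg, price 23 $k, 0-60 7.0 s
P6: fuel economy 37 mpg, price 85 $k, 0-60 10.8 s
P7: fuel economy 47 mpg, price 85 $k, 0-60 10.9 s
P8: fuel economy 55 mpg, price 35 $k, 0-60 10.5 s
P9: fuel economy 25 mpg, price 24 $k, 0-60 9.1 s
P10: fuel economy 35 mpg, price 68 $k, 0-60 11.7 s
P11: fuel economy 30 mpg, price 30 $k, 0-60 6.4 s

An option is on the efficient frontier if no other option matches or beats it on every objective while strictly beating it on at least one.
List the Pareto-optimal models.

P4, P5, P8, P11

P1: dominated by P8 (fuel economy 55≥51, price 35≤71, 0-60 10.5≤11.0).
P2: dominated by P5 (fuel economy 32≥30, price 23≤40, 0-60 7.0≤9.5).
P3: dominated by P11 (fuel economy 30≥17, price 30≤56, 0-60 6.4≤6.6).
P4: not dominated (best 0-60).
P5: not dominated (best price).
P6: dominated by P8 (fuel economy 55≥37, price 35≤85, 0-60 10.5≤10.8).
P7: dominated by P8 (fuel economy 55≥47, price 35≤85, 0-60 10.5≤10.9).
P8: not dominated (best fuel economy).
P9: dominated by P5 (fuel economy 32≥25, price 23≤24, 0-60 7.0≤9.1).
P10: dominated by P8 (fuel economy 55≥35, price 35≤68, 0-60 10.5≤11.7).
P11: not dominated.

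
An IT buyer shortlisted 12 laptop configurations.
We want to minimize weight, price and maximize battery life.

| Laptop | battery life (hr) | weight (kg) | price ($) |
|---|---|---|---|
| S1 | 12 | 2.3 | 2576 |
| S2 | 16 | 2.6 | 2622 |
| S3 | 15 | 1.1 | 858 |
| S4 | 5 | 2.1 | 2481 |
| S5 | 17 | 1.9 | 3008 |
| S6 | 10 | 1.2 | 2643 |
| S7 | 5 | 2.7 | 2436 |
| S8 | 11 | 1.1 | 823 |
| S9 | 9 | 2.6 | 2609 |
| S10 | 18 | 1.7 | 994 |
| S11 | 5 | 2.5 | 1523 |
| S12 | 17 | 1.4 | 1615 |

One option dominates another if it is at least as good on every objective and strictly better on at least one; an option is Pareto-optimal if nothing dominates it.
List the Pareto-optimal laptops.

S1: dominated by S3 (battery life 15≥12, weight 1.1≤2.3, price 858≤2576).
S2: dominated by S10 (battery life 18≥16, weight 1.7≤2.6, price 994≤2622).
S3: not dominated.
S4: dominated by S3 (battery life 15≥5, weight 1.1≤2.1, price 858≤2481).
S5: dominated by S10 (battery life 18≥17, weight 1.7≤1.9, price 994≤3008).
S6: dominated by S3 (battery life 15≥10, weight 1.1≤1.2, price 858≤2643).
S7: dominated by S3 (battery life 15≥5, weight 1.1≤2.7, price 858≤2436).
S8: not dominated (best price).
S9: dominated by S1 (battery life 12≥9, weight 2.3≤2.6, price 2576≤2609).
S10: not dominated (best battery life).
S11: dominated by S3 (battery life 15≥5, weight 1.1≤2.5, price 858≤1523).
S12: not dominated.

S3, S8, S10, S12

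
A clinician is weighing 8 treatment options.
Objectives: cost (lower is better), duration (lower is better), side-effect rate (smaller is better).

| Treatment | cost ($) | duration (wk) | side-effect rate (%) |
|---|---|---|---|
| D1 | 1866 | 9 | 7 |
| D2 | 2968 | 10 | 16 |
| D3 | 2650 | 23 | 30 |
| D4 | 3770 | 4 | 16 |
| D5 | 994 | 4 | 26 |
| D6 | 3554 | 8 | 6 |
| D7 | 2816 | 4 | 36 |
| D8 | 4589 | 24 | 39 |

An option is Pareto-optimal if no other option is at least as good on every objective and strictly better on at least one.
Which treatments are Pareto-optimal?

D1: not dominated.
D2: dominated by D1 (cost 1866≤2968, duration 9≤10, side-effect rate 7≤16).
D3: dominated by D1 (cost 1866≤2650, duration 9≤23, side-effect rate 7≤30).
D4: not dominated.
D5: not dominated (best cost).
D6: not dominated (best side-effect rate).
D7: dominated by D5 (cost 994≤2816, duration 4≤4, side-effect rate 26≤36).
D8: dominated by D1 (cost 1866≤4589, duration 9≤24, side-effect rate 7≤39).

D1, D4, D5, D6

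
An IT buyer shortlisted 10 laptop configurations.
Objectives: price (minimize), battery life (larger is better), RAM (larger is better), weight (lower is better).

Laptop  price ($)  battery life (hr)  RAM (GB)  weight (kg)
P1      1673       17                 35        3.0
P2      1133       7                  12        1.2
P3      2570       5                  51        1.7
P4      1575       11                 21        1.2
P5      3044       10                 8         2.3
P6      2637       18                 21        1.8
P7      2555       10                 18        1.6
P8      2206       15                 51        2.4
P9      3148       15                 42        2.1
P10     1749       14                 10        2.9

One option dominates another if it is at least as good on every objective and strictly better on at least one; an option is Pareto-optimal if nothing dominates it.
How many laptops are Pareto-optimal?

8

P1: not dominated.
P2: not dominated (best price).
P3: not dominated.
P4: not dominated.
P5: dominated by P4 (price 1575≤3044, battery life 11≥10, RAM 21≥8, weight 1.2≤2.3).
P6: not dominated (best battery life).
P7: dominated by P4 (price 1575≤2555, battery life 11≥10, RAM 21≥18, weight 1.2≤1.6).
P8: not dominated.
P9: not dominated.
P10: not dominated.
Pareto-optimal: P1, P2, P3, P4, P6, P8, P9, P10 → 8.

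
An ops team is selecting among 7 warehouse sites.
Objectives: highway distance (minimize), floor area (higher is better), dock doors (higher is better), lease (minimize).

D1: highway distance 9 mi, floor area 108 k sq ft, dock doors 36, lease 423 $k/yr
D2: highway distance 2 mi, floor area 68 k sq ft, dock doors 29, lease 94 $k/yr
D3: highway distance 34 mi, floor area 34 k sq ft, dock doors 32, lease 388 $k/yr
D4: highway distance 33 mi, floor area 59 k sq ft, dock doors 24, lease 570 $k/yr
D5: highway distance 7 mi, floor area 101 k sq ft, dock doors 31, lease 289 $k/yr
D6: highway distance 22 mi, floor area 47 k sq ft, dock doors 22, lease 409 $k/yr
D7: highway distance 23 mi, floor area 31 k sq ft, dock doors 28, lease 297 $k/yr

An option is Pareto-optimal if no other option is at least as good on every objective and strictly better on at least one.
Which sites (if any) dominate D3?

none

D1: worse on lease (423 vs 388).
D2: worse on dock doors (29 vs 32).
D4: worse on dock doors (24 vs 32).
D5: worse on dock doors (31 vs 32).
D6: worse on dock doors (22 vs 32).
D7: worse on floor area (31 vs 34).
No option dominates D3.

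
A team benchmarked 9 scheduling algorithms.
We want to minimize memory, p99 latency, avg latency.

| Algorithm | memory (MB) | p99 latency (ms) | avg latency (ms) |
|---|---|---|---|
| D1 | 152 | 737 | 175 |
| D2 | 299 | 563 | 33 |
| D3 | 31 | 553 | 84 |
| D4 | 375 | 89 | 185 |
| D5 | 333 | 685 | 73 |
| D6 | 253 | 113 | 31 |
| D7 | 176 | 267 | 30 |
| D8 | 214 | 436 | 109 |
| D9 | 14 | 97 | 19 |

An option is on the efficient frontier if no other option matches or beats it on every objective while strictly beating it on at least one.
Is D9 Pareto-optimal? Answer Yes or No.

Yes

D1: worse on memory (152 vs 14).
D2: worse on memory (299 vs 14).
D3: worse on memory (31 vs 14).
D4: worse on memory (375 vs 14).
D5: worse on memory (333 vs 14).
D6: worse on memory (253 vs 14).
D7: worse on memory (176 vs 14).
D8: worse on memory (214 vs 14).
No option is at least as good as D9 on every objective and strictly better on one.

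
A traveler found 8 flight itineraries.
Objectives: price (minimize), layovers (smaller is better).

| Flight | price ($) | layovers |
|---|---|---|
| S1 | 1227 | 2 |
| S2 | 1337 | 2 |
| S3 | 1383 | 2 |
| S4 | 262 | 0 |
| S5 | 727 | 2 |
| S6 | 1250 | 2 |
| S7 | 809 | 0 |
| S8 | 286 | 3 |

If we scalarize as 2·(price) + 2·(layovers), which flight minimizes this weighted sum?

S1: 2·1227 + 2·2 = 2458
S2: 2·1337 + 2·2 = 2678
S3: 2·1383 + 2·2 = 2770
S4: 2·262 + 2·0 = 524
S5: 2·727 + 2·2 = 1458
S6: 2·1250 + 2·2 = 2504
S7: 2·809 + 2·0 = 1618
S8: 2·286 + 2·3 = 578
Lowest: S4 at 524.

S4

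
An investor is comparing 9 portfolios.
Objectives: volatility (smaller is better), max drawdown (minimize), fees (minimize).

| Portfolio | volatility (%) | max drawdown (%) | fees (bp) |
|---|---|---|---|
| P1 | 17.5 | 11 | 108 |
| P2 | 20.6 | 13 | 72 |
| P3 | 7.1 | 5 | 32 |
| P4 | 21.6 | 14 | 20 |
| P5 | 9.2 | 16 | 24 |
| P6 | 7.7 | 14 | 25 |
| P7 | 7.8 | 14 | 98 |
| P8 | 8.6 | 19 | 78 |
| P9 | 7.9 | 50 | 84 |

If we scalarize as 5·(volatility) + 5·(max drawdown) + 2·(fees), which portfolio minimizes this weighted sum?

P1: 5·17.5 + 5·11 + 2·108 = 358.5
P2: 5·20.6 + 5·13 + 2·72 = 312.0
P3: 5·7.1 + 5·5 + 2·32 = 124.5
P4: 5·21.6 + 5·14 + 2·20 = 218.0
P5: 5·9.2 + 5·16 + 2·24 = 174.0
P6: 5·7.7 + 5·14 + 2·25 = 158.5
P7: 5·7.8 + 5·14 + 2·98 = 305.0
P8: 5·8.6 + 5·19 + 2·78 = 294.0
P9: 5·7.9 + 5·50 + 2·84 = 457.5
Lowest: P3 at 124.5.

P3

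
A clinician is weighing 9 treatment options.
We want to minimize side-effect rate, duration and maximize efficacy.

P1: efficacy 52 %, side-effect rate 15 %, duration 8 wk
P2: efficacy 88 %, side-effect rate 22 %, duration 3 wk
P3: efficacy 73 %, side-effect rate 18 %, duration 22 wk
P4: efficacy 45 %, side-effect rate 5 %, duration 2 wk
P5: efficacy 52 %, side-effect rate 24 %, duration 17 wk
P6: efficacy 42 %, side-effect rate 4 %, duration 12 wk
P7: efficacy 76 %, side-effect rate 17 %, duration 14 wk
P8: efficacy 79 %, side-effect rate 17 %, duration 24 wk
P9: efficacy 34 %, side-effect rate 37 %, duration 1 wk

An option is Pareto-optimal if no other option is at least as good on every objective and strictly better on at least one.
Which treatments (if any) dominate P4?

none

P1: worse on side-effect rate (15 vs 5).
P2: worse on side-effect rate (22 vs 5).
P3: worse on side-effect rate (18 vs 5).
P5: worse on side-effect rate (24 vs 5).
P6: worse on efficacy (42 vs 45).
P7: worse on side-effect rate (17 vs 5).
P8: worse on side-effect rate (17 vs 5).
P9: worse on efficacy (34 vs 45).
No option dominates P4.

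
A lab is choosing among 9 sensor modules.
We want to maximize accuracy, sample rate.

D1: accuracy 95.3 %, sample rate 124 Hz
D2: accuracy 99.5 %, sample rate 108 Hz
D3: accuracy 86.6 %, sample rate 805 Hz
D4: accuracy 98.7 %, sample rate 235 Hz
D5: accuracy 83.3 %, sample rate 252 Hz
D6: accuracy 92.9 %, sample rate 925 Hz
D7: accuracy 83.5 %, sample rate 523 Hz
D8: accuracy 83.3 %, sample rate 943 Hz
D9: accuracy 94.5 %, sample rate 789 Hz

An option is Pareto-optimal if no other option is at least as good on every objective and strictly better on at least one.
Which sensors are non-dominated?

D1: dominated by D4 (accuracy 98.7≥95.3, sample rate 235≥124).
D2: not dominated (best accuracy).
D3: dominated by D6 (accuracy 92.9≥86.6, sample rate 925≥805).
D4: not dominated.
D5: dominated by D3 (accuracy 86.6≥83.3, sample rate 805≥252).
D6: not dominated.
D7: dominated by D3 (accuracy 86.6≥83.5, sample rate 805≥523).
D8: not dominated (best sample rate).
D9: not dominated.

D2, D4, D6, D8, D9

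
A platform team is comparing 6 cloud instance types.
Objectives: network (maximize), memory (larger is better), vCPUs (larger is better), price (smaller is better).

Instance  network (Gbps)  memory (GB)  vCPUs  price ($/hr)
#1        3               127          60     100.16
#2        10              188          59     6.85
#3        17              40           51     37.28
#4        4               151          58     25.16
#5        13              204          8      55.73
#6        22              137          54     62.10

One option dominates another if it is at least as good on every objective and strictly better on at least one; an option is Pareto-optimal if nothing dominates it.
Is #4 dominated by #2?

#2 vs #4: network 10≥4, memory 188≥151, vCPUs 59≥58, price 6.85≤25.16 — #2 is at least as good on every objective with at least one strict improvement.

Yes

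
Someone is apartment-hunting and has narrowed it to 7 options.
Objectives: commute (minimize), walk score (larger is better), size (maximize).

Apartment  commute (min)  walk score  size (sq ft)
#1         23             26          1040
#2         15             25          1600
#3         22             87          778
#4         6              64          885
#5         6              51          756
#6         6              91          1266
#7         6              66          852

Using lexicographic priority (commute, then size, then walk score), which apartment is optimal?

First minimize commute: best is 6, kept {#4, #5, #6, #7}.
Then maximize size: best is 1266, kept {#6}.

#6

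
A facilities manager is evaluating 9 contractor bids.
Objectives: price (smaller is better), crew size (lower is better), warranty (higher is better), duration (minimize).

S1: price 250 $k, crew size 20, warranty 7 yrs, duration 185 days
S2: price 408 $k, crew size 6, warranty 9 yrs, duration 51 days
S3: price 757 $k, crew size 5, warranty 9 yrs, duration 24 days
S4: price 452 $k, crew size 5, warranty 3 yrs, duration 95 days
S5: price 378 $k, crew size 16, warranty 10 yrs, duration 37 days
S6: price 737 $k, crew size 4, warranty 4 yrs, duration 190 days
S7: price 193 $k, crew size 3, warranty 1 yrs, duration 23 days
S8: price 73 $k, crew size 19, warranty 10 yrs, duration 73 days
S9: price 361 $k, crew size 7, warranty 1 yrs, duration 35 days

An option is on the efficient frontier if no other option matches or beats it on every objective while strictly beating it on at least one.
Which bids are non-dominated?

S1: dominated by S8 (price 73≤250, crew size 19≤20, warranty 10≥7, duration 73≤185).
S2: not dominated.
S3: not dominated.
S4: not dominated.
S5: not dominated.
S6: not dominated.
S7: not dominated (best crew size).
S8: not dominated (best price).
S9: dominated by S7 (price 193≤361, crew size 3≤7, warranty 1≥1, duration 23≤35).

S2, S3, S4, S5, S6, S7, S8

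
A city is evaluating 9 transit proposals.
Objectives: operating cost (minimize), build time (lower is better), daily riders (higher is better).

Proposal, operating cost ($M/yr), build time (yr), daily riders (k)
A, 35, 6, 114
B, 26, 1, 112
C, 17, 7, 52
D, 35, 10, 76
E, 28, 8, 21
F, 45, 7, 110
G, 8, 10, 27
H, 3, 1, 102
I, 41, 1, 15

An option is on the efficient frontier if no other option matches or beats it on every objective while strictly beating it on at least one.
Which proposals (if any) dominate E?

B, C, H

B: operating cost 26≤28, build time 1≤8, daily riders 112≥21 — dominates E.
C: operating cost 17≤28, build time 7≤8, daily riders 52≥21 — dominates E.
H: operating cost 3≤28, build time 1≤8, daily riders 102≥21 — dominates E.
Others (A, D, F, G, I) are each worse than E on at least one objective.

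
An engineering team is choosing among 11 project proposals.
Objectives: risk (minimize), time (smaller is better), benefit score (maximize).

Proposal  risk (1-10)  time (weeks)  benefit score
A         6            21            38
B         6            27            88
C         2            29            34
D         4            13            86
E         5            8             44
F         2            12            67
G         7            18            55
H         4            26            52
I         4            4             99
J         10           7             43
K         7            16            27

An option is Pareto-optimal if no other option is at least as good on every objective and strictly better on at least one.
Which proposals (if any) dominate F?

none

A: worse on risk (6 vs 2).
B: worse on risk (6 vs 2).
C: worse on time (29 vs 12).
D: worse on risk (4 vs 2).
E: worse on risk (5 vs 2).
G: worse on risk (7 vs 2).
H: worse on risk (4 vs 2).
I: worse on risk (4 vs 2).
J: worse on risk (10 vs 2).
K: worse on risk (7 vs 2).
No option dominates F.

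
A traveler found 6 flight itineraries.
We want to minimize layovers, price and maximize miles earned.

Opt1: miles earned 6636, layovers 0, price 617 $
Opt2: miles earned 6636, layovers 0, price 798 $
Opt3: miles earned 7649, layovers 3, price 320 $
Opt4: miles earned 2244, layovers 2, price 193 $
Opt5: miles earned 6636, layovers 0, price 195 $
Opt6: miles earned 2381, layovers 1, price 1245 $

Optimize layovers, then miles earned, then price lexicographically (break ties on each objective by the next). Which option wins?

First minimize layovers: best is 0, kept {Opt1, Opt2, Opt5}.
Then maximize miles earned: best is 6636, kept {Opt1, Opt2, Opt5}.
Then minimize price: best is 195, kept {Opt5}.

Opt5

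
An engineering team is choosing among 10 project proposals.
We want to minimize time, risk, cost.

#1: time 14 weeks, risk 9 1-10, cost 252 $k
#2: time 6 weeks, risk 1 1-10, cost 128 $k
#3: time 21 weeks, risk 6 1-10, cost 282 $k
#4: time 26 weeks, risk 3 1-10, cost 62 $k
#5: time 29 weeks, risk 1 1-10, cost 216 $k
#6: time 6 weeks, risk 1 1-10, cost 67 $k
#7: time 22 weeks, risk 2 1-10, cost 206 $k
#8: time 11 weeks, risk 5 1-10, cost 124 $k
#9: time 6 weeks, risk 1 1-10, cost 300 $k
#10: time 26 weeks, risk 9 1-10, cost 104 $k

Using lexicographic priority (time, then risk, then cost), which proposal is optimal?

#6

First minimize time: best is 6, kept {#2, #6, #9}.
Then minimize risk: best is 1, kept {#2, #6, #9}.
Then minimize cost: best is 67, kept {#6}.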